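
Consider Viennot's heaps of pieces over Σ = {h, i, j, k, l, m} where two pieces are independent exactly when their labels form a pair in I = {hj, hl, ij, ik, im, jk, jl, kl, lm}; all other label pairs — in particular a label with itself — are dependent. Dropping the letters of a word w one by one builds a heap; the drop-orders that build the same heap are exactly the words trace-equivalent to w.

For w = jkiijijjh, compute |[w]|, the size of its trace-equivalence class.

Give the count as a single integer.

504

piece 0:j — minimal
piece 1:k — minimal
piece 2:i — minimal
piece 3:i rests on {2:i}
piece 4:j rests on {0:j}
piece 5:i rests on {3:i}
piece 6:j rests on {4:j}
piece 7:j rests on {6:j}
piece 8:h rests on {1:k, 5:i}
minimal pieces: {0:j, 1:k, 2:i}
ways to finish when only these pieces remain (= sum over removing one remaining piece with nothing left below it):
  1 left: {7}→1  {8}→1
  2 left: {1,8}→1  {5,8}→1  {6,7}→1  {7,8}→2
  3 left: {1,5,8}→2  {1,7,8}→3  {3,5,8}→1  {4,6,7}→1  {5,7,8}→3  {6,7,8}→3
  4 left: {0,4,6,7}→1  {1,3,5,8}→3  {1,5,7,8}→8  {1,6,7,8}→6  {2,3,5,8}→1  {3,5,7,8}→4  {4,6,7,8}→4  {5,6,7,8}→6
  5 left: {0,4,6,7,8}→5  {1,2,3,5,8}→4  {1,3,5,7,8}→15  {1,4,6,7,8}→10  {1,5,6,7,8}→20  {2,3,5,7,8}→5  {3,5,6,7,8}→10  {4,5,6,7,8}→10
  6 left: {0,1,4,6,7,8}→15  {0,4,5,6,7,8}→15  {1,2,3,5,7,8}→24  {1,3,5,6,7,8}→45  {1,4,5,6,7,8}→40  {2,3,5,6,7,8}→15  {3,4,5,6,7,8}→20
  7 left: {0,1,4,5,6,7,8}→70  {0,3,4,5,6,7,8}→35  {1,2,3,5,6,7,8}→84  {1,3,4,5,6,7,8}→105  {2,3,4,5,6,7,8}→35
  placing 0:j first → 224 extensions
  placing 1:k first → 70 extensions
  placing 2:i first → 210 extensions
total linear extensions = 504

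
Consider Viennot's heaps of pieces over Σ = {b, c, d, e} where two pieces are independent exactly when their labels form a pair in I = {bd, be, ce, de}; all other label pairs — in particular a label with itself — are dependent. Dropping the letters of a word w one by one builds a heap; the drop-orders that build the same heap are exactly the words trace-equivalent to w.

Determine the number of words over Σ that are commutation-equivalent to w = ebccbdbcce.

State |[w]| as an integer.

135

piece 0:e — minimal
piece 1:b — minimal
piece 2:c rests on {1:b}
piece 3:c rests on {2:c}
piece 4:b rests on {3:c}
piece 5:d rests on {3:c}
piece 6:b rests on {4:b}
piece 7:c rests on {5:d, 6:b}
piece 8:c rests on {7:c}
piece 9:e rests on {0:e}
minimal pieces: {0:e, 1:b}
ways to finish when only these pieces remain (= sum over removing one remaining piece with nothing left below it):
  1 left: {8}→1  {9}→1
  2 left: {0,9}→1  {7,8}→1  {8,9}→2
  3 left: {0,8,9}→3  {5,7,8}→1  {6,7,8}→1  {7,8,9}→3
  4 left: {0,7,8,9}→6  {4,6,7,8}→1  {5,6,7,8}→2  {5,7,8,9}→4  {6,7,8,9}→4
  5 left: {0,5,7,8,9}→10  {0,6,7,8,9}→10  {4,5,6,7,8}→3  {4,6,7,8,9}→5  {5,6,7,8,9}→10
  6 left: {0,4,6,7,8,9}→15  {0,5,6,7,8,9}→30  {3,4,5,6,7,8}→3  {4,5,6,7,8,9}→18
  7 left: {0,4,5,6,7,8,9}→63  {2,3,4,5,6,7,8}→3  {3,4,5,6,7,8,9}→21
  8 left: {0,3,4,5,6,7,8,9}→84  {1,2,3,4,5,6,7,8}→3  {2,3,4,5,6,7,8,9}→24
  placing 0:e first → 27 extensions
  placing 1:b first → 108 extensions
total linear extensions = 135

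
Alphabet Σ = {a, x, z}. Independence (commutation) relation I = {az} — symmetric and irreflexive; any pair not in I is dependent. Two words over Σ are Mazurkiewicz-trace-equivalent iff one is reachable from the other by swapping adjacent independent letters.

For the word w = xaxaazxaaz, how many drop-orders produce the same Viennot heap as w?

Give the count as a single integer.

piece 0:x — minimal
piece 1:a rests on {0:x}
piece 2:x rests on {1:a}
piece 3:a rests on {2:x}
piece 4:a rests on {3:a}
piece 5:z rests on {2:x}
piece 6:x rests on {4:a, 5:z}
piece 7:a rests on {6:x}
piece 8:a rests on {7:a}
piece 9:z rests on {6:x}
minimal pieces: {0:x}
ways to finish when only these pieces remain (= sum over removing one remaining piece with nothing left below it):
  1 left: {8}→1  {9}→1
  2 left: {7,8}→1  {8,9}→2
  3 left: {7,8,9}→3
  4 left: {6,7,8,9}→3
  5 left: {4,6,7,8,9}→3  {5,6,7,8,9}→3
  6 left: {3,4,6,7,8,9}→3  {4,5,6,7,8,9}→6
  7 left: {3,4,5,6,7,8,9}→9
  8 left: {2,3,4,5,6,7,8,9}→9
  placing 0:x first → 9 extensions

9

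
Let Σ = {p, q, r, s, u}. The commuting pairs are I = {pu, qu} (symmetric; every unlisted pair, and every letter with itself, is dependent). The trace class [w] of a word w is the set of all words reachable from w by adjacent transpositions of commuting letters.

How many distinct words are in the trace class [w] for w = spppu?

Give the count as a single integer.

4

drop 0:s onto floor
drop 1:p onto {0:s}
drop 2:p onto {1:p}
drop 3:p onto {2:p}
drop 4:u onto {0:s}
ground layer = {0:s}
drop-orders for the pieces not yet dropped (sum over which currently-grounded one goes next):
  1 to go: {3} 1  {4} 1
  2 to go: {2,3} 1  {3,4} 2
  3 to go: {1,2,3} 1  {2,3,4} 3
  if 0:s drops first: 4 orders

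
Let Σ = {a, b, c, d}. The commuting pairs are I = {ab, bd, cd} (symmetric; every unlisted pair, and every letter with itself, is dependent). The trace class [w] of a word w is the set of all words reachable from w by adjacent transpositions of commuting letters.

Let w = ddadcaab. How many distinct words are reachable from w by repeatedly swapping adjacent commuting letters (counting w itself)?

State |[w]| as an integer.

7

piece 0:d — minimal
piece 1:d rests on {0:d}
piece 2:a rests on {1:d}
piece 3:d rests on {2:a}
piece 4:c rests on {2:a}
piece 5:a rests on {3:d, 4:c}
piece 6:a rests on {5:a}
piece 7:b rests on {4:c}
minimal pieces: {0:d}
ways to finish when only these pieces remain (= sum over removing one remaining piece with nothing left below it):
  1 left: {6}→1  {7}→1
  2 left: {5,6}→1  {6,7}→2
  3 left: {3,5,6}→1  {5,6,7}→3
  4 left: {3,5,6,7}→4  {4,5,6,7}→3
  5 left: {3,4,5,6,7}→7
  6 left: {2,3,4,5,6,7}→7
  placing 0:d first → 7 extensions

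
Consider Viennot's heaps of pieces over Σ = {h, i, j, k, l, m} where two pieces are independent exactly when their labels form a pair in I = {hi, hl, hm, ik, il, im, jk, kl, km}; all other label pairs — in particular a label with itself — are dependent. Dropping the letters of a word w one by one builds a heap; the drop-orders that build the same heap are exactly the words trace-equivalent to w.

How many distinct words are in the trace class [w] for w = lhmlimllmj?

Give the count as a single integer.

72

drop 0:l onto floor
drop 1:h onto floor
drop 2:m onto {0:l}
drop 3:l onto {2:m}
drop 4:i onto floor
drop 5:m onto {3:l}
drop 6:l onto {5:m}
drop 7:l onto {6:l}
drop 8:m onto {7:l}
drop 9:j onto {1:h, 4:i, 8:m}
ground layer = {0:l, 1:h, 4:i}
drop-orders for the pieces not yet dropped (sum over which currently-grounded one goes next):
  1 to go: {9} 1
  2 to go: {1,9} 1  {4,9} 1  {8,9} 1
  3 to go: {1,4,9} 2  {1,8,9} 2  {4,8,9} 2  {7,8,9} 1
  4 to go: {1,4,8,9} 6  {1,7,8,9} 3  {4,7,8,9} 3  {6,7,8,9} 1
  5 to go: {1,4,7,8,9} 12  {1,6,7,8,9} 4  {4,6,7,8,9} 4  {5,6,7,8,9} 1
  6 to go: {1,4,6,7,8,9} 20  {1,5,6,7,8,9} 5  {3,5,6,7,8,9} 1  {4,5,6,7,8,9} 5
  7 to go: {1,3,5,6,7,8,9} 6  {1,4,5,6,7,8,9} 30  {2,3,5,6,7,8,9} 1  {3,4,5,6,7,8,9} 6
  8 to go: {0,2,3,5,6,7,8,9} 1  {1,2,3,5,6,7,8,9} 7  {1,3,4,5,6,7,8,9} 42  {2,3,4,5,6,7,8,9} 7
  if 0:l drops first: 56 orders
  if 1:h drops first: 8 orders
  if 4:i drops first: 8 orders
heap linearizations: 72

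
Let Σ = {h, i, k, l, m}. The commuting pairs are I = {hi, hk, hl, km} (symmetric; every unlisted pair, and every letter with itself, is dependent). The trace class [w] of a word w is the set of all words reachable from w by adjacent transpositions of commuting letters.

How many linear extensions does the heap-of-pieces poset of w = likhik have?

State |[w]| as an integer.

piece 0:l — minimal
piece 1:i rests on {0:l}
piece 2:k rests on {1:i}
piece 3:h — minimal
piece 4:i rests on {2:k}
piece 5:k rests on {4:i}
minimal pieces: {0:l, 3:h}
ways to finish when only these pieces remain (= sum over removing one remaining piece with nothing left below it):
  1 left: {3}→1  {5}→1
  2 left: {3,5}→2  {4,5}→1
  3 left: {2,4,5}→1  {3,4,5}→3
  4 left: {1,2,4,5}→1  {2,3,4,5}→4
  placing 0:l first → 5 extensions
  placing 3:h first → 1 extensions
total linear extensions = 6

6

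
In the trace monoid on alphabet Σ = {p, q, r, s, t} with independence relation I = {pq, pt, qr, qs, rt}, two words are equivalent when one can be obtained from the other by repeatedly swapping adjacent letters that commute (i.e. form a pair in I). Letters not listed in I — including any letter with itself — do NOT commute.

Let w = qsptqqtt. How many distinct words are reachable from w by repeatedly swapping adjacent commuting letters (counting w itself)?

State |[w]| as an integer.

13

drop 0:q onto floor
drop 1:s onto floor
drop 2:p onto {1:s}
drop 3:t onto {0:q, 1:s}
drop 4:q onto {3:t}
drop 5:q onto {4:q}
drop 6:t onto {5:q}
drop 7:t onto {6:t}
ground layer = {0:q, 1:s}
drop-orders for the pieces not yet dropped (sum over which currently-grounded one goes next):
  1 to go: {2} 1  {7} 1
  2 to go: {2,7} 2  {6,7} 1
  3 to go: {2,6,7} 3  {5,6,7} 1
  4 to go: {2,5,6,7} 4  {4,5,6,7} 1
  5 to go: {2,4,5,6,7} 5  {3,4,5,6,7} 1
  6 to go: {0,3,4,5,6,7} 1  {2,3,4,5,6,7} 6
  if 0:q drops first: 6 orders
  if 1:s drops first: 7 orders
heap linearizations: 13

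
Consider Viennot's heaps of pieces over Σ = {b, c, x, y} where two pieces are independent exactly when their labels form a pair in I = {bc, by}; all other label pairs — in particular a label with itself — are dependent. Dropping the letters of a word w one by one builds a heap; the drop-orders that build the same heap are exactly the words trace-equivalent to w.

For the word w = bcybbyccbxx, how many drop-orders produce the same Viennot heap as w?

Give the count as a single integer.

drop 0:b onto floor
drop 1:c onto floor
drop 2:y onto {1:c}
drop 3:b onto {0:b}
drop 4:b onto {3:b}
drop 5:y onto {2:y}
drop 6:c onto {5:y}
drop 7:c onto {6:c}
drop 8:b onto {4:b}
drop 9:x onto {7:c, 8:b}
drop 10:x onto {9:x}
ground layer = {0:b, 1:c}
drop-orders for the pieces not yet dropped (sum over which currently-grounded one goes next):
  1 to go: {10} 1
  2 to go: {9,10} 1
  3 to go: {7,9,10} 1  {8,9,10} 1
  4 to go: {4,8,9,10} 1  {6,7,9,10} 1  {7,8,9,10} 2
  5 to go: {3,4,8,9,10} 1  {4,7,8,9,10} 3  {5,6,7,9,10} 1  {6,7,8,9,10} 3
  6 to go: {0,3,4,8,9,10} 1  {2,5,6,7,9,10} 1  {3,4,7,8,9,10} 4  {4,6,7,8,9,10} 6  {5,6,7,8,9,10} 4
  7 to go: {0,3,4,7,8,9,10} 5  {1,2,5,6,7,9,10} 1  {2,5,6,7,8,9,10} 5  {3,4,6,7,8,9,10} 10  {4,5,6,7,8,9,10} 10
  8 to go: {0,3,4,6,7,8,9,10} 15  {1,2,5,6,7,8,9,10} 6  {2,4,5,6,7,8,9,10} 15  {3,4,5,6,7,8,9,10} 20
  9 to go: {0,3,4,5,6,7,8,9,10} 35  {1,2,4,5,6,7,8,9,10} 21  {2,3,4,5,6,7,8,9,10} 35
  if 0:b drops first: 56 orders
  if 1:c drops first: 70 orders
heap linearizations: 126

126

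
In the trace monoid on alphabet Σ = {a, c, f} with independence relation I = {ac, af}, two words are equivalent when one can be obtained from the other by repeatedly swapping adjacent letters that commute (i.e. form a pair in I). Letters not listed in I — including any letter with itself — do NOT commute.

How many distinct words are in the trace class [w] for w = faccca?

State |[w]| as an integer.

15

drop 0:f onto floor
drop 1:a onto floor
drop 2:c onto {0:f}
drop 3:c onto {2:c}
drop 4:c onto {3:c}
drop 5:a onto {1:a}
ground layer = {0:f, 1:a}
drop-orders for the pieces not yet dropped (sum over which currently-grounded one goes next):
  1 to go: {4} 1  {5} 1
  2 to go: {1,5} 1  {3,4} 1  {4,5} 2
  3 to go: {1,4,5} 3  {2,3,4} 1  {3,4,5} 3
  4 to go: {0,2,3,4} 1  {1,3,4,5} 6  {2,3,4,5} 4
  if 0:f drops first: 10 orders
  if 1:a drops first: 5 orders
heap linearizations: 15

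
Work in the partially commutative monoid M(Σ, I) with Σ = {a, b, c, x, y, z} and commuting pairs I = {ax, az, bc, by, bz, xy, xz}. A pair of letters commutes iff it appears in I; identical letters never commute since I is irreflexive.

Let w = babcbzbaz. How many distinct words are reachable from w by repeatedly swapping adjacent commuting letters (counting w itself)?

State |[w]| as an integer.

#0=b has no predecessor
#1=a depends on [0:b]
#2=b depends on [1:a]
#3=c depends on [1:a]
#4=b depends on [2:b]
#5=z depends on [3:c]
#6=b depends on [4:b]
#7=a depends on [3:c, 6:b]
#8=z depends on [5:z]
sources: [0:b]
N(rest) = Σ N(rest − s) over sources s of rest; N(one piece) = 1:
  size 1 → [7]=1  [8]=1
  size 2 → [5,8]=1  [6,7]=1  [7,8]=2
  size 3 → [4,6,7]=1  [5,7,8]=3  [6,7,8]=3
  size 4 → [2,4,6,7]=1  [3,5,7,8]=3  [4,6,7,8]=4  [5,6,7,8]=6
  size 5 → [2,4,6,7,8]=5  [3,5,6,7,8]=9  [4,5,6,7,8]=10
  size 6 → [2,4,5,6,7,8]=15  [3,4,5,6,7,8]=19
  size 7 → [2,3,4,5,6,7,8]=34
  first=0(b) contributes 34

34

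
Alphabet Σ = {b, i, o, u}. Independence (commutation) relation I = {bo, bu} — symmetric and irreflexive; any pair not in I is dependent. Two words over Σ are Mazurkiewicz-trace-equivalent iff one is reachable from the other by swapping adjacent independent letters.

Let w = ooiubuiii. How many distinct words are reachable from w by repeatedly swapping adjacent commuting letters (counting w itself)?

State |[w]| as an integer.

3

0(o) covers ∅
1(o) covers 0:o
2(i) covers 1:o
3(u) covers 2:i
4(b) covers 2:i
5(u) covers 3:u
6(i) covers 4:b, 5:u
7(i) covers 6:i
8(i) covers 7:i
floor of heap: 0:o
completions by unplaced set U, small U first (add the entries for U minus each lowest piece of U):
  |U|=1: {8}:1
  |U|=2: {7,8}:1
  |U|=3: {6,7,8}:1
  |U|=4: {4,6,7,8}:1  {5,6,7,8}:1
  |U|=5: {3,5,6,7,8}:1  {4,5,6,7,8}:2
  |U|=6: {3,4,5,6,7,8}:3
  |U|=7: {2,3,4,5,6,7,8}:3
  start at 0(o): 3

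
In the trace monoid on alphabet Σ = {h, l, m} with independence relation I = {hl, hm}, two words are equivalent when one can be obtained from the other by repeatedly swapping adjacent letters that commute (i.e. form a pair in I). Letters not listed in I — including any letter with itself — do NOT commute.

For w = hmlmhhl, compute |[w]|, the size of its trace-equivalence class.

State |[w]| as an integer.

35

0(h) covers ∅
1(m) covers ∅
2(l) covers 1:m
3(m) covers 2:l
4(h) covers 0:h
5(h) covers 4:h
6(l) covers 3:m
floor of heap: 0:h, 1:m
completions by unplaced set U, small U first (add the entries for U minus each lowest piece of U):
  |U|=1: {5}:1  {6}:1
  |U|=2: {3,6}:1  {4,5}:1  {5,6}:2
  |U|=3: {0,4,5}:1  {2,3,6}:1  {3,5,6}:3  {4,5,6}:3
  |U|=4: {0,4,5,6}:4  {1,2,3,6}:1  {2,3,5,6}:4  {3,4,5,6}:6
  |U|=5: {0,3,4,5,6}:10  {1,2,3,5,6}:5  {2,3,4,5,6}:10
  start at 0(h): 15
  start at 1(m): 20
sum over floor = 35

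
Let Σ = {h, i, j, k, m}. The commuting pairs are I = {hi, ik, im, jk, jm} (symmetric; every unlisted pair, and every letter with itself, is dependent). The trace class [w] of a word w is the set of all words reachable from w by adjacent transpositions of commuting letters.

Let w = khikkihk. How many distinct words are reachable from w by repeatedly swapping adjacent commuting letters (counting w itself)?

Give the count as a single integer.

0(k) covers ∅
1(h) covers 0:k
2(i) covers ∅
3(k) covers 1:h
4(k) covers 3:k
5(i) covers 2:i
6(h) covers 4:k
7(k) covers 6:h
floor of heap: 0:k, 2:i
completions by unplaced set U, small U first (add the entries for U minus each lowest piece of U):
  |U|=1: {5}:1  {7}:1
  |U|=2: {2,5}:1  {5,7}:2  {6,7}:1
  |U|=3: {2,5,7}:3  {4,6,7}:1  {5,6,7}:3
  |U|=4: {2,5,6,7}:6  {3,4,6,7}:1  {4,5,6,7}:4
  |U|=5: {1,3,4,6,7}:1  {2,4,5,6,7}:10  {3,4,5,6,7}:5
  |U|=6: {0,1,3,4,6,7}:1  {1,3,4,5,6,7}:6  {2,3,4,5,6,7}:15
  start at 0(k): 21
  start at 2(i): 7
sum over floor = 28

28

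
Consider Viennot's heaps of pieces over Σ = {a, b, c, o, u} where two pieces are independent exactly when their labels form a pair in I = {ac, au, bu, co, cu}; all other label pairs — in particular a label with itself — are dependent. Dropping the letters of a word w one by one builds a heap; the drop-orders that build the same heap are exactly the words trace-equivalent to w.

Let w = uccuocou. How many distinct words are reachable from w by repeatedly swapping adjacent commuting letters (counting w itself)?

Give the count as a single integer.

piece 0:u — minimal
piece 1:c — minimal
piece 2:c rests on {1:c}
piece 3:u rests on {0:u}
piece 4:o rests on {3:u}
piece 5:c rests on {2:c}
piece 6:o rests on {4:o}
piece 7:u rests on {6:o}
minimal pieces: {0:u, 1:c}
ways to finish when only these pieces remain (= sum over removing one remaining piece with nothing left below it):
  1 left: {5}→1  {7}→1
  2 left: {2,5}→1  {5,7}→2  {6,7}→1
  3 left: {1,2,5}→1  {2,5,7}→3  {4,6,7}→1  {5,6,7}→3
  4 left: {1,2,5,7}→4  {2,5,6,7}→6  {3,4,6,7}→1  {4,5,6,7}→4
  5 left: {0,3,4,6,7}→1  {1,2,5,6,7}→10  {2,4,5,6,7}→10  {3,4,5,6,7}→5
  6 left: {0,3,4,5,6,7}→6  {1,2,4,5,6,7}→20  {2,3,4,5,6,7}→15
  placing 0:u first → 35 extensions
  placing 1:c first → 21 extensions
total linear extensions = 56

56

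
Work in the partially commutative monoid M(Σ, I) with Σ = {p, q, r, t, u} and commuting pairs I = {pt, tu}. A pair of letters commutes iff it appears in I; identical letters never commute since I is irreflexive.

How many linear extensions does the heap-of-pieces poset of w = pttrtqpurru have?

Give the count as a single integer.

#0=p has no predecessor
#1=t has no predecessor
#2=t depends on [1:t]
#3=r depends on [0:p, 2:t]
#4=t depends on [3:r]
#5=q depends on [4:t]
#6=p depends on [5:q]
#7=u depends on [6:p]
#8=r depends on [7:u]
#9=r depends on [8:r]
#10=u depends on [9:r]
sources: [0:p, 1:t]
N(rest) = Σ N(rest − s) over sources s of rest; N(one piece) = 1:
  size 1 → [10]=1
  size 2 → [9,10]=1
  size 3 → [8,9,10]=1
  size 4 → [7,8,9,10]=1
  size 5 → [6,7,8,9,10]=1
  size 6 → [5,6,7,8,9,10]=1
  size 7 → [4,5,6,7,8,9,10]=1
  size 8 → [3,4,5,6,7,8,9,10]=1
  size 9 → [0,3,4,5,6,7,8,9,10]=1  [2,3,4,5,6,7,8,9,10]=1
  first=0(p) contributes 1
  first=1(t) contributes 2
|[w]| = 3

3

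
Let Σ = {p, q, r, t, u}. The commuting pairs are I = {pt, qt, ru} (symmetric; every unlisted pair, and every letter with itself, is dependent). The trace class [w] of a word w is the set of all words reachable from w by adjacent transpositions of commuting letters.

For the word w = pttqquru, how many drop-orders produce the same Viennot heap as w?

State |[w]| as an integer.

#0=p has no predecessor
#1=t has no predecessor
#2=t depends on [1:t]
#3=q depends on [0:p]
#4=q depends on [3:q]
#5=u depends on [2:t, 4:q]
#6=r depends on [2:t, 4:q]
#7=u depends on [5:u]
sources: [0:p, 1:t]
N(rest) = Σ N(rest − s) over sources s of rest; N(one piece) = 1:
  size 1 → [6]=1  [7]=1
  size 2 → [5,7]=1  [6,7]=2
  size 3 → [5,6,7]=3
  size 4 → [2,5,6,7]=3  [4,5,6,7]=3
  size 5 → [1,2,5,6,7]=3  [2,4,5,6,7]=6  [3,4,5,6,7]=3
  size 6 → [0,3,4,5,6,7]=3  [1,2,4,5,6,7]=9  [2,3,4,5,6,7]=9
  first=0(p) contributes 18
  first=1(t) contributes 12
|[w]| = 30

30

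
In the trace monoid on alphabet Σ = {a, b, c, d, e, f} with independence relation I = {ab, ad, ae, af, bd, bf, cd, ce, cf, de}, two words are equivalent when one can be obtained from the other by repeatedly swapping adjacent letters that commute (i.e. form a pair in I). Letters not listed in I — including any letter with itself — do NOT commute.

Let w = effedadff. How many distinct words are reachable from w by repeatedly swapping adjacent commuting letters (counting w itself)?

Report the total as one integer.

27

piece 0:e — minimal
piece 1:f rests on {0:e}
piece 2:f rests on {1:f}
piece 3:e rests on {2:f}
piece 4:d rests on {2:f}
piece 5:a — minimal
piece 6:d rests on {4:d}
piece 7:f rests on {3:e, 6:d}
piece 8:f rests on {7:f}
minimal pieces: {0:e, 5:a}
ways to finish when only these pieces remain (= sum over removing one remaining piece with nothing left below it):
  1 left: {5}→1  {8}→1
  2 left: {5,8}→2  {7,8}→1
  3 left: {3,7,8}→1  {5,7,8}→3  {6,7,8}→1
  4 left: {3,5,7,8}→4  {3,6,7,8}→2  {4,6,7,8}→1  {5,6,7,8}→4
  5 left: {3,4,6,7,8}→3  {3,5,6,7,8}→10  {4,5,6,7,8}→5
  6 left: {2,3,4,6,7,8}→3  {3,4,5,6,7,8}→18
  7 left: {1,2,3,4,6,7,8}→3  {2,3,4,5,6,7,8}→21
  placing 0:e first → 24 extensions
  placing 5:a first → 3 extensions
total linear extensions = 27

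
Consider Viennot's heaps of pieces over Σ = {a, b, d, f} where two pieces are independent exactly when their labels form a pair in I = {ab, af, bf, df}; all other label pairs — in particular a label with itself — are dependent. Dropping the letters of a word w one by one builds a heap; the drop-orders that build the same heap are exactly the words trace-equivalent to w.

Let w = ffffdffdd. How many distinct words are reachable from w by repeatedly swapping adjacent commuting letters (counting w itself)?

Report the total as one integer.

piece 0:f — minimal
piece 1:f rests on {0:f}
piece 2:f rests on {1:f}
piece 3:f rests on {2:f}
piece 4:d — minimal
piece 5:f rests on {3:f}
piece 6:f rests on {5:f}
piece 7:d rests on {4:d}
piece 8:d rests on {7:d}
minimal pieces: {0:f, 4:d}
ways to finish when only these pieces remain (= sum over removing one remaining piece with nothing left below it):
  1 left: {6}→1  {8}→1
  2 left: {5,6}→1  {6,8}→2  {7,8}→1
  3 left: {3,5,6}→1  {4,7,8}→1  {5,6,8}→3  {6,7,8}→3
  4 left: {2,3,5,6}→1  {3,5,6,8}→4  {4,6,7,8}→4  {5,6,7,8}→6
  5 left: {1,2,3,5,6}→1  {2,3,5,6,8}→5  {3,5,6,7,8}→10  {4,5,6,7,8}→10
  6 left: {0,1,2,3,5,6}→1  {1,2,3,5,6,8}→6  {2,3,5,6,7,8}→15  {3,4,5,6,7,8}→20
  7 left: {0,1,2,3,5,6,8}→7  {1,2,3,5,6,7,8}→21  {2,3,4,5,6,7,8}→35
  placing 0:f first → 56 extensions
  placing 4:d first → 28 extensions
total linear extensions = 84

84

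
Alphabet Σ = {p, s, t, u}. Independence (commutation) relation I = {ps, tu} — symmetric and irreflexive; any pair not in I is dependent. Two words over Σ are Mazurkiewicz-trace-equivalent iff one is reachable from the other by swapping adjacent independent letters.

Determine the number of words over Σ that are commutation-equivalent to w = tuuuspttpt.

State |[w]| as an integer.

8

#0=t has no predecessor
#1=u has no predecessor
#2=u depends on [1:u]
#3=u depends on [2:u]
#4=s depends on [0:t, 3:u]
#5=p depends on [0:t, 3:u]
#6=t depends on [4:s, 5:p]
#7=t depends on [6:t]
#8=p depends on [7:t]
#9=t depends on [8:p]
sources: [0:t, 1:u]
N(rest) = Σ N(rest − s) over sources s of rest; N(one piece) = 1:
  size 1 → [9]=1
  size 2 → [8,9]=1
  size 3 → [7,8,9]=1
  size 4 → [6,7,8,9]=1
  size 5 → [4,6,7,8,9]=1  [5,6,7,8,9]=1
  size 6 → [4,5,6,7,8,9]=2
  size 7 → [0,4,5,6,7,8,9]=2  [3,4,5,6,7,8,9]=2
  size 8 → [0,3,4,5,6,7,8,9]=4  [2,3,4,5,6,7,8,9]=2
  first=0(t) contributes 2
  first=1(u) contributes 6
|[w]| = 8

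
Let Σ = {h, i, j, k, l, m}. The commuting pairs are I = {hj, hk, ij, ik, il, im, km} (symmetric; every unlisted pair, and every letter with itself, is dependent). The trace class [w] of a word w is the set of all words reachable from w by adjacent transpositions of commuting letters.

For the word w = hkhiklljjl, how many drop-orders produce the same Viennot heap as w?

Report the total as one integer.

0(h) covers ∅
1(k) covers ∅
2(h) covers 0:h
3(i) covers 2:h
4(k) covers 1:k
5(l) covers 2:h, 4:k
6(l) covers 5:l
7(j) covers 6:l
8(j) covers 7:j
9(l) covers 8:j
floor of heap: 0:h, 1:k
completions by unplaced set U, small U first (add the entries for U minus each lowest piece of U):
  |U|=1: {3}:1  {9}:1
  |U|=2: {3,9}:2  {8,9}:1
  |U|=3: {3,8,9}:3  {7,8,9}:1
  |U|=4: {3,7,8,9}:4  {6,7,8,9}:1
  |U|=5: {3,6,7,8,9}:5  {5,6,7,8,9}:1
  |U|=6: {3,5,6,7,8,9}:6  {4,5,6,7,8,9}:1
  |U|=7: {1,4,5,6,7,8,9}:1  {2,3,5,6,7,8,9}:6  {3,4,5,6,7,8,9}:7
  |U|=8: {0,2,3,5,6,7,8,9}:6  {1,3,4,5,6,7,8,9}:8  {2,3,4,5,6,7,8,9}:13
  start at 0(h): 21
  start at 1(k): 19
sum over floor = 40

40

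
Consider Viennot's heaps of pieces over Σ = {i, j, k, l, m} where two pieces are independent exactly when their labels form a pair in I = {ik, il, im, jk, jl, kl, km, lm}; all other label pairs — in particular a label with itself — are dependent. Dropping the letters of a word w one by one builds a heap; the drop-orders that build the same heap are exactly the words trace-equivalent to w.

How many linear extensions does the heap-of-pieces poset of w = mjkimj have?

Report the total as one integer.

#0=m has no predecessor
#1=j depends on [0:m]
#2=k has no predecessor
#3=i depends on [1:j]
#4=m depends on [1:j]
#5=j depends on [3:i, 4:m]
sources: [0:m, 2:k]
N(rest) = Σ N(rest − s) over sources s of rest; N(one piece) = 1:
  size 1 → [2]=1  [5]=1
  size 2 → [2,5]=2  [3,5]=1  [4,5]=1
  size 3 → [2,3,5]=3  [2,4,5]=3  [3,4,5]=2
  size 4 → [1,3,4,5]=2  [2,3,4,5]=8
  first=0(m) contributes 10
  first=2(k) contributes 2
|[w]| = 12

12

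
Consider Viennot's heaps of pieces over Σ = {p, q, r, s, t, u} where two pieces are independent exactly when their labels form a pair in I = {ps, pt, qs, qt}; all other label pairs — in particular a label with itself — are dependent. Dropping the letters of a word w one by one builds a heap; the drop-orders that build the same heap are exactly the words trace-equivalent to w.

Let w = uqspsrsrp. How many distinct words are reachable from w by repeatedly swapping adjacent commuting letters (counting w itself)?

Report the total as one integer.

0(u) covers ∅
1(q) covers 0:u
2(s) covers 0:u
3(p) covers 1:q
4(s) covers 2:s
5(r) covers 3:p, 4:s
6(s) covers 5:r
7(r) covers 6:s
8(p) covers 7:r
floor of heap: 0:u
completions by unplaced set U, small U first (add the entries for U minus each lowest piece of U):
  |U|=1: {8}:1
  |U|=2: {7,8}:1
  |U|=3: {6,7,8}:1
  |U|=4: {5,6,7,8}:1
  |U|=5: {3,5,6,7,8}:1  {4,5,6,7,8}:1
  |U|=6: {1,3,5,6,7,8}:1  {2,4,5,6,7,8}:1  {3,4,5,6,7,8}:2
  |U|=7: {1,3,4,5,6,7,8}:3  {2,3,4,5,6,7,8}:3
  start at 0(u): 6

6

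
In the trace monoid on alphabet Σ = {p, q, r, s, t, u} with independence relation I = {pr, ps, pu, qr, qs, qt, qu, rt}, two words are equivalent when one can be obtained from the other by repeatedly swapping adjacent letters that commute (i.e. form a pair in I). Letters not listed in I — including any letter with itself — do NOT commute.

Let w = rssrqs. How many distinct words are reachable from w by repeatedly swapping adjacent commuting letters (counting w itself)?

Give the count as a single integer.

6

0(r) covers ∅
1(s) covers 0:r
2(s) covers 1:s
3(r) covers 2:s
4(q) covers ∅
5(s) covers 3:r
floor of heap: 0:r, 4:q
completions by unplaced set U, small U first (add the entries for U minus each lowest piece of U):
  |U|=1: {4}:1  {5}:1
  |U|=2: {3,5}:1  {4,5}:2
  |U|=3: {2,3,5}:1  {3,4,5}:3
  |U|=4: {1,2,3,5}:1  {2,3,4,5}:4
  start at 0(r): 5
  start at 4(q): 1
sum over floor = 6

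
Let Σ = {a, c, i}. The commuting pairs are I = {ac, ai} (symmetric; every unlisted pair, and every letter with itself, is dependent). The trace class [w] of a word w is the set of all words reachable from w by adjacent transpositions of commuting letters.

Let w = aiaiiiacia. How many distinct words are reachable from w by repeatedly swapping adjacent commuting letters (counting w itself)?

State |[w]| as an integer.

210

#0=a has no predecessor
#1=i has no predecessor
#2=a depends on [0:a]
#3=i depends on [1:i]
#4=i depends on [3:i]
#5=i depends on [4:i]
#6=a depends on [2:a]
#7=c depends on [5:i]
#8=i depends on [7:c]
#9=a depends on [6:a]
sources: [0:a, 1:i]
N(rest) = Σ N(rest − s) over sources s of rest; N(one piece) = 1:
  size 1 → [8]=1  [9]=1
  size 2 → [6,9]=1  [7,8]=1  [8,9]=2
  size 3 → [2,6,9]=1  [5,7,8]=1  [6,8,9]=3  [7,8,9]=3
  size 4 → [0,2,6,9]=1  [2,6,8,9]=4  [4,5,7,8]=1  [5,7,8,9]=4  [6,7,8,9]=6
  size 5 → [0,2,6,8,9]=5  [2,6,7,8,9]=10  [3,4,5,7,8]=1  [4,5,7,8,9]=5  [5,6,7,8,9]=10
  size 6 → [0,2,6,7,8,9]=15  [1,3,4,5,7,8]=1  [2,5,6,7,8,9]=20  [3,4,5,7,8,9]=6  [4,5,6,7,8,9]=15
  size 7 → [0,2,5,6,7,8,9]=35  [1,3,4,5,7,8,9]=7  [2,4,5,6,7,8,9]=35  [3,4,5,6,7,8,9]=21
  size 8 → [0,2,4,5,6,7,8,9]=70  [1,3,4,5,6,7,8,9]=28  [2,3,4,5,6,7,8,9]=56
  first=0(a) contributes 84
  first=1(i) contributes 126
|[w]| = 210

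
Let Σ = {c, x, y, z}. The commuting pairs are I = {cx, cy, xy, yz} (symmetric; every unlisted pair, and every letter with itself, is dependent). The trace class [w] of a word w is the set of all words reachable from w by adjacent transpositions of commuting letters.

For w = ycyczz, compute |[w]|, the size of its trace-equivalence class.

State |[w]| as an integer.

drop 0:y onto floor
drop 1:c onto floor
drop 2:y onto {0:y}
drop 3:c onto {1:c}
drop 4:z onto {3:c}
drop 5:z onto {4:z}
ground layer = {0:y, 1:c}
drop-orders for the pieces not yet dropped (sum over which currently-grounded one goes next):
  1 to go: {2} 1  {5} 1
  2 to go: {0,2} 1  {2,5} 2  {4,5} 1
  3 to go: {0,2,5} 3  {2,4,5} 3  {3,4,5} 1
  4 to go: {0,2,4,5} 6  {1,3,4,5} 1  {2,3,4,5} 4
  if 0:y drops first: 5 orders
  if 1:c drops first: 10 orders
heap linearizations: 15

15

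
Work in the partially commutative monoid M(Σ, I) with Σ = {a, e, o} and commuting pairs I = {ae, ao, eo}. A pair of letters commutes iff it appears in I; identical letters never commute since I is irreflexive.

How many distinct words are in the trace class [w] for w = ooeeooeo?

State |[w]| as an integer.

piece 0:o — minimal
piece 1:o rests on {0:o}
piece 2:e — minimal
piece 3:e rests on {2:e}
piece 4:o rests on {1:o}
piece 5:o rests on {4:o}
piece 6:e rests on {3:e}
piece 7:o rests on {5:o}
minimal pieces: {0:o, 2:e}
ways to finish when only these pieces remain (= sum over removing one remaining piece with nothing left below it):
  1 left: {6}→1  {7}→1
  2 left: {3,6}→1  {5,7}→1  {6,7}→2
  3 left: {2,3,6}→1  {3,6,7}→3  {4,5,7}→1  {5,6,7}→3
  4 left: {1,4,5,7}→1  {2,3,6,7}→4  {3,5,6,7}→6  {4,5,6,7}→4
  5 left: {0,1,4,5,7}→1  {1,4,5,6,7}→5  {2,3,5,6,7}→10  {3,4,5,6,7}→10
  6 left: {0,1,4,5,6,7}→6  {1,3,4,5,6,7}→15  {2,3,4,5,6,7}→20
  placing 0:o first → 35 extensions
  placing 2:e first → 21 extensions
total linear extensions = 56

56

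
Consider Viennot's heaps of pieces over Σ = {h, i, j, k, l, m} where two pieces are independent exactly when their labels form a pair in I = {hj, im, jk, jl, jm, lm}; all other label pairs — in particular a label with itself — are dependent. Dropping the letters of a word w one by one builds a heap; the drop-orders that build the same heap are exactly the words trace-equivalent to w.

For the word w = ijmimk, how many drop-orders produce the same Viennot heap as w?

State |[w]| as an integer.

0(i) covers ∅
1(j) covers 0:i
2(m) covers ∅
3(i) covers 1:j
4(m) covers 2:m
5(k) covers 3:i, 4:m
floor of heap: 0:i, 2:m
completions by unplaced set U, small U first (add the entries for U minus each lowest piece of U):
  |U|=1: {5}:1
  |U|=2: {3,5}:1  {4,5}:1
  |U|=3: {1,3,5}:1  {2,4,5}:1  {3,4,5}:2
  |U|=4: {0,1,3,5}:1  {1,3,4,5}:3  {2,3,4,5}:3
  start at 0(i): 6
  start at 2(m): 4
sum over floor = 10

10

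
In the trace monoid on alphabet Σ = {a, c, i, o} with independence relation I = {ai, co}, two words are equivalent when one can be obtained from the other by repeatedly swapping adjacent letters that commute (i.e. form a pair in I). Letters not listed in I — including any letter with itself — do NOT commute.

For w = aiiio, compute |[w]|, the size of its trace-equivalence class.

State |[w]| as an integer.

drop 0:a onto floor
drop 1:i onto floor
drop 2:i onto {1:i}
drop 3:i onto {2:i}
drop 4:o onto {0:a, 3:i}
ground layer = {0:a, 1:i}
drop-orders for the pieces not yet dropped (sum over which currently-grounded one goes next):
  1 to go: {4} 1
  2 to go: {0,4} 1  {3,4} 1
  3 to go: {0,3,4} 2  {2,3,4} 1
  if 0:a drops first: 1 orders
  if 1:i drops first: 3 orders
heap linearizations: 4

4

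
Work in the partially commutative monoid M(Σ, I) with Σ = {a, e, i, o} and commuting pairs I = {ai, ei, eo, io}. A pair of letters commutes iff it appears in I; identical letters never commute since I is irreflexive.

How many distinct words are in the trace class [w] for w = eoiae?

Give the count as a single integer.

10

piece 0:e — minimal
piece 1:o — minimal
piece 2:i — minimal
piece 3:a rests on {0:e, 1:o}
piece 4:e rests on {3:a}
minimal pieces: {0:e, 1:o, 2:i}
ways to finish when only these pieces remain (= sum over removing one remaining piece with nothing left below it):
  1 left: {2}→1  {4}→1
  2 left: {2,4}→2  {3,4}→1
  3 left: {0,3,4}→1  {1,3,4}→1  {2,3,4}→3
  placing 0:e first → 4 extensions
  placing 1:o first → 4 extensions
  placing 2:i first → 2 extensions
total linear extensions = 10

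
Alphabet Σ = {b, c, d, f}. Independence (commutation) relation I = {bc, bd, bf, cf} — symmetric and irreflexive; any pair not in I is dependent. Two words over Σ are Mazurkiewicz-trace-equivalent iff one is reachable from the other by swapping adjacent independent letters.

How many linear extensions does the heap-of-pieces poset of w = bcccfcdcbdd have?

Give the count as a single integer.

275

piece 0:b — minimal
piece 1:c — minimal
piece 2:c rests on {1:c}
piece 3:c rests on {2:c}
piece 4:f — minimal
piece 5:c rests on {3:c}
piece 6:d rests on {4:f, 5:c}
piece 7:c rests on {6:d}
piece 8:b rests on {0:b}
piece 9:d rests on {7:c}
piece 10:d rests on {9:d}
minimal pieces: {0:b, 1:c, 4:f}
ways to finish when only these pieces remain (= sum over removing one remaining piece with nothing left below it):
  1 left: {8}→1  {10}→1
  2 left: {0,8}→1  {8,10}→2  {9,10}→1
  3 left: {0,8,10}→3  {7,9,10}→1  {8,9,10}→3
  4 left: {0,8,9,10}→6  {6,7,9,10}→1  {7,8,9,10}→4
  5 left: {0,7,8,9,10}→10  {4,6,7,9,10}→1  {5,6,7,9,10}→1  {6,7,8,9,10}→5
  6 left: {0,6,7,8,9,10}→15  {3,5,6,7,9,10}→1  {4,5,6,7,9,10}→2  {4,6,7,8,9,10}→6  {5,6,7,8,9,10}→6
  7 left: {0,4,6,7,8,9,10}→21  {0,5,6,7,8,9,10}→21  {2,3,5,6,7,9,10}→1  {3,4,5,6,7,9,10}→3  {3,5,6,7,8,9,10}→7  {4,5,6,7,8,9,10}→14
  8 left: {0,3,5,6,7,8,9,10}→28  {0,4,5,6,7,8,9,10}→56  {1,2,3,5,6,7,9,10}→1  {2,3,4,5,6,7,9,10}→4  {2,3,5,6,7,8,9,10}→8  {3,4,5,6,7,8,9,10}→24
  9 left: {0,2,3,5,6,7,8,9,10}→36  {0,3,4,5,6,7,8,9,10}→108  {1,2,3,4,5,6,7,9,10}→5  {1,2,3,5,6,7,8,9,10}→9  {2,3,4,5,6,7,8,9,10}→36
  placing 0:b first → 50 extensions
  placing 1:c first → 180 extensions
  placing 4:f first → 45 extensions
total linear extensions = 275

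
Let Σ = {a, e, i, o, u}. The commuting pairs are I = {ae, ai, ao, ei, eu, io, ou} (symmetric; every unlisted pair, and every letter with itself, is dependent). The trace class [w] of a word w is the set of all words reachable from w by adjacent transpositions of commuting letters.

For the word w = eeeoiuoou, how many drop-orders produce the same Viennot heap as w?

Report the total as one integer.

84

piece 0:e — minimal
piece 1:e rests on {0:e}
piece 2:e rests on {1:e}
piece 3:o rests on {2:e}
piece 4:i — minimal
piece 5:u rests on {4:i}
piece 6:o rests on {3:o}
piece 7:o rests on {6:o}
piece 8:u rests on {5:u}
minimal pieces: {0:e, 4:i}
ways to finish when only these pieces remain (= sum over removing one remaining piece with nothing left below it):
  1 left: {7}→1  {8}→1
  2 left: {5,8}→1  {6,7}→1  {7,8}→2
  3 left: {3,6,7}→1  {4,5,8}→1  {5,7,8}→3  {6,7,8}→3
  4 left: {2,3,6,7}→1  {3,6,7,8}→4  {4,5,7,8}→4  {5,6,7,8}→6
  5 left: {1,2,3,6,7}→1  {2,3,6,7,8}→5  {3,5,6,7,8}→10  {4,5,6,7,8}→10
  6 left: {0,1,2,3,6,7}→1  {1,2,3,6,7,8}→6  {2,3,5,6,7,8}→15  {3,4,5,6,7,8}→20
  7 left: {0,1,2,3,6,7,8}→7  {1,2,3,5,6,7,8}→21  {2,3,4,5,6,7,8}→35
  placing 0:e first → 56 extensions
  placing 4:i first → 28 extensions
total linear extensions = 84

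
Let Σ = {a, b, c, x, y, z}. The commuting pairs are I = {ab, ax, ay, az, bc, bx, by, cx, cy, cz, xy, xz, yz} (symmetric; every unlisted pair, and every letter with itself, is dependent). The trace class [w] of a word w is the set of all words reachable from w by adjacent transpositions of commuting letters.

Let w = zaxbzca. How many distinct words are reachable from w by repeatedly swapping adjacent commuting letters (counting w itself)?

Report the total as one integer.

140

#0=z has no predecessor
#1=a has no predecessor
#2=x has no predecessor
#3=b depends on [0:z]
#4=z depends on [3:b]
#5=c depends on [1:a]
#6=a depends on [5:c]
sources: [0:z, 1:a, 2:x]
N(rest) = Σ N(rest − s) over sources s of rest; N(one piece) = 1:
  size 1 → [2]=1  [4]=1  [6]=1
  size 2 → [2,4]=2  [2,6]=2  [3,4]=1  [4,6]=2  [5,6]=1
  size 3 → [0,3,4]=1  [1,5,6]=1  [2,3,4]=3  [2,4,6]=6  [2,5,6]=3  [3,4,6]=3  [4,5,6]=3
  size 4 → [0,2,3,4]=4  [0,3,4,6]=4  [1,2,5,6]=4  [1,4,5,6]=4  [2,3,4,6]=12  [2,4,5,6]=12  [3,4,5,6]=6
  size 5 → [0,2,3,4,6]=20  [0,3,4,5,6]=10  [1,2,4,5,6]=20  [1,3,4,5,6]=10  [2,3,4,5,6]=30
  first=0(z) contributes 60
  first=1(a) contributes 60
  first=2(x) contributes 20
|[w]| = 140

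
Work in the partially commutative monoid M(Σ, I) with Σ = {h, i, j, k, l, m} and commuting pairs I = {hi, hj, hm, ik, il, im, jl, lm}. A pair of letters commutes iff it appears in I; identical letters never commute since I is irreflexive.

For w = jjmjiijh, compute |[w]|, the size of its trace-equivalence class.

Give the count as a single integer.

8

piece 0:j — minimal
piece 1:j rests on {0:j}
piece 2:m rests on {1:j}
piece 3:j rests on {2:m}
piece 4:i rests on {3:j}
piece 5:i rests on {4:i}
piece 6:j rests on {5:i}
piece 7:h — minimal
minimal pieces: {0:j, 7:h}
ways to finish when only these pieces remain (= sum over removing one remaining piece with nothing left below it):
  1 left: {6}→1  {7}→1
  2 left: {5,6}→1  {6,7}→2
  3 left: {4,5,6}→1  {5,6,7}→3
  4 left: {3,4,5,6}→1  {4,5,6,7}→4
  5 left: {2,3,4,5,6}→1  {3,4,5,6,7}→5
  6 left: {1,2,3,4,5,6}→1  {2,3,4,5,6,7}→6
  placing 0:j first → 7 extensions
  placing 7:h first → 1 extensions
total linear extensions = 8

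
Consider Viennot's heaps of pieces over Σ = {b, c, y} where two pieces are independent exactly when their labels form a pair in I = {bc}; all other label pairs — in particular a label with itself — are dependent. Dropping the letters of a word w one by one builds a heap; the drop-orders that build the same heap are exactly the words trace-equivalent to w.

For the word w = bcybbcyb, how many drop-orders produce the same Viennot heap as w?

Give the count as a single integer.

0(b) covers ∅
1(c) covers ∅
2(y) covers 0:b, 1:c
3(b) covers 2:y
4(b) covers 3:b
5(c) covers 2:y
6(y) covers 4:b, 5:c
7(b) covers 6:y
floor of heap: 0:b, 1:c
completions by unplaced set U, small U first (add the entries for U minus each lowest piece of U):
  |U|=1: {7}:1
  |U|=2: {6,7}:1
  |U|=3: {4,6,7}:1  {5,6,7}:1
  |U|=4: {3,4,6,7}:1  {4,5,6,7}:2
  |U|=5: {3,4,5,6,7}:3
  |U|=6: {2,3,4,5,6,7}:3
  start at 0(b): 3
  start at 1(c): 3
sum over floor = 6

6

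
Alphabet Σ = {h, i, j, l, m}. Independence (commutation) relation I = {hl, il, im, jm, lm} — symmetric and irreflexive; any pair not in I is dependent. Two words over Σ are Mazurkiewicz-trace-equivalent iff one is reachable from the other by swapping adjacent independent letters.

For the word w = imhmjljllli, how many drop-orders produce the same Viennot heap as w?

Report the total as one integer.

64

drop 0:i onto floor
drop 1:m onto floor
drop 2:h onto {0:i, 1:m}
drop 3:m onto {2:h}
drop 4:j onto {2:h}
drop 5:l onto {4:j}
drop 6:j onto {5:l}
drop 7:l onto {6:j}
drop 8:l onto {7:l}
drop 9:l onto {8:l}
drop 10:i onto {6:j}
ground layer = {0:i, 1:m}
drop-orders for the pieces not yet dropped (sum over which currently-grounded one goes next):
  1 to go: {3} 1  {9} 1  {10} 1
  2 to go: {3,9} 2  {3,10} 2  {8,9} 1  {9,10} 2
  3 to go: {3,8,9} 3  {3,9,10} 6  {7,8,9} 1  {8,9,10} 3
  4 to go: {3,7,8,9} 4  {3,8,9,10} 12  {7,8,9,10} 4
  5 to go: {3,7,8,9,10} 20  {6,7,8,9,10} 4
  6 to go: {3,6,7,8,9,10} 24  {5,6,7,8,9,10} 4
  7 to go: {3,5,6,7,8,9,10} 28  {4,5,6,7,8,9,10} 4
  8 to go: {3,4,5,6,7,8,9,10} 32
  9 to go: {2,3,4,5,6,7,8,9,10} 32
  if 0:i drops first: 32 orders
  if 1:m drops first: 32 orders
heap linearizations: 64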